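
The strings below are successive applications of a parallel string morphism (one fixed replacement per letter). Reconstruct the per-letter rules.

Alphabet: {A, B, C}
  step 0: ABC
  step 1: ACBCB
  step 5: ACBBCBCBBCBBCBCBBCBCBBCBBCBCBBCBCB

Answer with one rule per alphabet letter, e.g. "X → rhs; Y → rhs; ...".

A->AC, B->BC, C->B

  step 0 ⇒ step 1: ABC ⇒ AC·BC·B
    A ↦ AC
    B ↦ BC
    C ↦ B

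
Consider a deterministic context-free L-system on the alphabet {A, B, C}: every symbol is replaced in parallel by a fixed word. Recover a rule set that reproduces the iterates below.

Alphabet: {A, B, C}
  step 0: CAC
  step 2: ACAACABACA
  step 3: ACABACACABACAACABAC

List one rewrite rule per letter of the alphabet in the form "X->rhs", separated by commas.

  step 2 ⇒ step 3: ACAACABACA ⇒ AC·AB·AC·AC·AB·AC·A·AC·AB·AC
    A ↦ AC
    B ↦ A
    C ↦ AB

A->AC, B->A, C->AB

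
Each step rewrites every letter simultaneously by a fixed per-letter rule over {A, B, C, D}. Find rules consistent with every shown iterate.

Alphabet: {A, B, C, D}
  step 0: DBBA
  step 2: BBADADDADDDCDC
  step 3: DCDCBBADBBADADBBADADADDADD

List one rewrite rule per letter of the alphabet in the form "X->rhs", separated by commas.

A->BB, B->DC, C->D, D->AD

  step 2 ⇒ step 3: BBADADDADDDCDC ⇒ DC·DC·BB·AD·BB·AD·AD·BB·AD·AD·AD·D·AD·D
    A ↦ BB
    B ↦ DC
    C ↦ D
    D ↦ AD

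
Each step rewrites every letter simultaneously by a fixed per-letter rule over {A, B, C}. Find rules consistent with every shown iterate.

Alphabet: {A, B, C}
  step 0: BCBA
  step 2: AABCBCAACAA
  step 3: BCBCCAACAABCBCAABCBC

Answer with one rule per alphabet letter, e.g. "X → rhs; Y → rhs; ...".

A->BC, B->C, C->AA

  step 2 ⇒ step 3: AABCBCAACAA ⇒ BC·BC·C·AA·C·AA·BC·BC·AA·BC·BC
    A ↦ BC
    B ↦ C
    C ↦ AA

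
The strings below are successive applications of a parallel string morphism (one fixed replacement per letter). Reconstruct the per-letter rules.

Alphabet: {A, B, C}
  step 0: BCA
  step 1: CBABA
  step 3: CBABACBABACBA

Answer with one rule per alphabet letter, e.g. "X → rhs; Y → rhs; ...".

  step 0 ⇒ step 1: BCA ⇒ C·BA·BA
    A ↦ BA
    B ↦ C
    C ↦ BA

A->BA, B->C, C->BA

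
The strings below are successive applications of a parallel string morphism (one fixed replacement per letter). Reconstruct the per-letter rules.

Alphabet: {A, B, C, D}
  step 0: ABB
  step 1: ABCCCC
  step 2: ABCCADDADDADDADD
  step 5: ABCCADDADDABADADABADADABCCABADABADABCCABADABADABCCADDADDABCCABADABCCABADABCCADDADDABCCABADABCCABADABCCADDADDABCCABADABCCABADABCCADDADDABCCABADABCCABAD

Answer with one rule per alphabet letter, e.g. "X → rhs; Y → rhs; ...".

  step 1 ⇒ step 2: ABCCCC ⇒ AB·CC·ADD·ADD·ADD·ADD
    A ↦ AB
    B ↦ CC
    C ↦ ADD
    D ↦ AD  (constrained at step 2)

A->AB, B->CC, C->ADD, D->AD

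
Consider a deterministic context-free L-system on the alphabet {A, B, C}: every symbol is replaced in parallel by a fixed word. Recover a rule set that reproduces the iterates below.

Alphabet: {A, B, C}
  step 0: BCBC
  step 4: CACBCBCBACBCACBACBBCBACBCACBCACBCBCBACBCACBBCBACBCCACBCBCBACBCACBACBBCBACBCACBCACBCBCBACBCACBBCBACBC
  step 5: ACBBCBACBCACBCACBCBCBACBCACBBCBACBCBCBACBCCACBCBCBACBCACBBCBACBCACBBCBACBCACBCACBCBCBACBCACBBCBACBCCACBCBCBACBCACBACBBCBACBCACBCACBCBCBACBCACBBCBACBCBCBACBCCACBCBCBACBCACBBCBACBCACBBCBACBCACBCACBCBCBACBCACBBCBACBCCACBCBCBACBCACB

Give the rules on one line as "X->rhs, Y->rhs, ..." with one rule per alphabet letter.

A->BCB, B->C, C->ACB

  step 4 ⇒ step 5: CACBCBCBACBCACBACBBCBACBCACBCACBCBCBACBCACBBCBACBCCACBCBCBACBCACBACBBCBACBCACBCACBCBCBACBCACBBCBACBC ⇒ ACB·BCB·ACB·C·ACB·C·ACB·C·BCB·ACB·C·ACB·BCB·ACB·C·BCB·ACB·C·C·ACB·C·BCB·ACB·C·ACB·BCB·ACB·C·ACB·BCB·ACB·C·ACB·C·ACB·C·BCB·ACB·C·ACB·BCB·ACB·C·C·ACB·C·BCB·ACB·C·ACB·ACB·BCB·ACB·C·ACB·C·ACB·C·BCB·ACB·C·ACB·BCB·ACB·C·BCB·ACB·C·C·ACB·C·BCB·ACB·C·ACB·BCB·ACB·C·ACB·BCB·ACB·C·ACB·C·ACB·C·BCB·ACB·C·ACB·BCB·ACB·C·C·ACB·C·BCB·ACB·C·ACB
    A ↦ BCB
    B ↦ C
    C ↦ ACB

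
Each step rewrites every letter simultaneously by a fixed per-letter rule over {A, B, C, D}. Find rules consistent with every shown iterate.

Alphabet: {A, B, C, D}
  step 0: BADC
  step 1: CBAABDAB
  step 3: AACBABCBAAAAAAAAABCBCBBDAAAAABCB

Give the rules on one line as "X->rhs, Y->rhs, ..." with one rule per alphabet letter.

A->AA, B->CB, C->AB, D->BD

  step 0 ⇒ step 1: BADC ⇒ CB·AA·BD·AB
    A ↦ AA
    B ↦ CB
    C ↦ AB
    D ↦ BD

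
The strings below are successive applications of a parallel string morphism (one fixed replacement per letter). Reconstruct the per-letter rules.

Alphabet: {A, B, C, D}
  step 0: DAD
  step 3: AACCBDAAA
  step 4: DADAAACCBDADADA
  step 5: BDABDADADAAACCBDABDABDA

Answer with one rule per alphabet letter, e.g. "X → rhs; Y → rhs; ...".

A->DA, B->CC, C->A, D->B

  step 4 ⇒ step 5: DADAAACCBDADADA ⇒ B·DA·B·DA·DA·DA·A·A·CC·B·DA·B·DA·B·DA
    A ↦ DA
    B ↦ CC
    C ↦ A
    D ↦ B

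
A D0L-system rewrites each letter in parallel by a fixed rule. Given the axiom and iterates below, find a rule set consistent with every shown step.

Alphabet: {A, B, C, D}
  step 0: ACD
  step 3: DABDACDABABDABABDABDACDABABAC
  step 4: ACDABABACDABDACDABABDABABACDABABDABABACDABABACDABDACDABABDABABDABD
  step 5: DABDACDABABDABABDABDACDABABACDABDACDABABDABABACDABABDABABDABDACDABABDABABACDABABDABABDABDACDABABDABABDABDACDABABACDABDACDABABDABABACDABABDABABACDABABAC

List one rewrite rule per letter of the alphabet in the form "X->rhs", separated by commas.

A->DAB, B->AB, C->D, D->AC

  step 4 ⇒ step 5: ACDABABACDABDACDABABDABABACDABABDABABACDABABACDABDACDABABDABABDABD ⇒ DAB·D·AC·DAB·AB·DAB·AB·DAB·D·AC·DAB·AB·AC·DAB·D·AC·DAB·AB·DAB·AB·AC·DAB·AB·DAB·AB·DAB·D·AC·DAB·AB·DAB·AB·AC·DAB·AB·DAB·AB·DAB·D·AC·DAB·AB·DAB·AB·DAB·D·AC·DAB·AB·AC·DAB·D·AC·DAB·AB·DAB·AB·AC·DAB·AB·DAB·AB·AC·DAB·AB·AC
    A ↦ DAB
    B ↦ AB
    C ↦ D
    D ↦ AC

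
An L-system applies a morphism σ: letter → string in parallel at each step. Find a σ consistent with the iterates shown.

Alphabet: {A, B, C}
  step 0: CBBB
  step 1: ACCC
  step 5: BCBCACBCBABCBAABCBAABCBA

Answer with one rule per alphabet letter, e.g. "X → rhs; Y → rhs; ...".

  step 0 ⇒ step 1: CBBB ⇒ A·C·C·C
    B ↦ C
    C ↦ A
    A ↦ BCB  (constrained at step 1)

A->BCB, B->C, C->A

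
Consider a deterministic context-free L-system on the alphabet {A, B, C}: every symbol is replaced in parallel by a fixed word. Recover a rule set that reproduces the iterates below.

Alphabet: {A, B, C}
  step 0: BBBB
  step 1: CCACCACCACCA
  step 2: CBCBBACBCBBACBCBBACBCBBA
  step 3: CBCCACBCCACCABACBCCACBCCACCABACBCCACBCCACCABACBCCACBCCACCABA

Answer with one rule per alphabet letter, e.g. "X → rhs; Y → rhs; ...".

A->BA, B->CCA, C->CB

  step 2 ⇒ step 3: CBCBBACBCBBACBCBBACBCBBA ⇒ CB·CCA·CB·CCA·CCA·BA·CB·CCA·CB·CCA·CCA·BA·CB·CCA·CB·CCA·CCA·BA·CB·CCA·CB·CCA·CCA·BA
    A ↦ BA
    B ↦ CCA
    C ↦ CB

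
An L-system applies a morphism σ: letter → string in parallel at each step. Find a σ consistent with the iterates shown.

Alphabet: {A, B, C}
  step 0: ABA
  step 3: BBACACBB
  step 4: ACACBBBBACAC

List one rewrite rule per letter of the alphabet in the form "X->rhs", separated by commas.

  step 3 ⇒ step 4: BBACACBB ⇒ AC·AC·B·B·B·B·AC·AC
    A ↦ B
    B ↦ AC
    C ↦ B

A->B, B->AC, C->B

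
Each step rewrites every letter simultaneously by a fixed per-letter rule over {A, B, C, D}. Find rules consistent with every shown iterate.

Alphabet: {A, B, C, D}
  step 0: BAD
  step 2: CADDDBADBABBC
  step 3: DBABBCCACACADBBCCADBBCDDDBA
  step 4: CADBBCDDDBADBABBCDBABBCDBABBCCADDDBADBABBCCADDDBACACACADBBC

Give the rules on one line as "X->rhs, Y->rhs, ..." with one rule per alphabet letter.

  step 3 ⇒ step 4: DBABBCCACACADBBCCADBBCDDDBA ⇒ CA·D·BBC·D·D·DBA·DBA·BBC·DBA·BBC·DBA·BBC·CA·D·D·DBA·DBA·BBC·CA·D·D·DBA·CA·CA·CA·D·BBC
    A ↦ BBC
    B ↦ D
    C ↦ DBA
    D ↦ CA

A->BBC, B->D, C->DBA, D->CA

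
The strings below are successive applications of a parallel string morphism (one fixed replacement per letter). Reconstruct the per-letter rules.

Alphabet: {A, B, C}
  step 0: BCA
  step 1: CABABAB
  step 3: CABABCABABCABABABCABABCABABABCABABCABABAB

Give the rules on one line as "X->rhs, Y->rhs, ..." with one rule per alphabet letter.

A->BAB, B->CA, C->BA

  step 0 ⇒ step 1: BCA ⇒ CA·BA·BAB
    A ↦ BAB
    B ↦ CA
    C ↦ BA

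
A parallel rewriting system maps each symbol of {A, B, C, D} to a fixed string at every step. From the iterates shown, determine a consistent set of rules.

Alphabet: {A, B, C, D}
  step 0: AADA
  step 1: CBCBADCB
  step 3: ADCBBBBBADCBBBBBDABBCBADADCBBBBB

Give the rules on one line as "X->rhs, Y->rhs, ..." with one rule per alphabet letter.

  step 0 ⇒ step 1: AADA ⇒ CB·CB·AD·CB
    A ↦ CB
    D ↦ AD
    B ↦ BB  (constrained at step 1)
    C ↦ DA  (constrained at step 1)

A->CB, B->BB, C->DA, D->AD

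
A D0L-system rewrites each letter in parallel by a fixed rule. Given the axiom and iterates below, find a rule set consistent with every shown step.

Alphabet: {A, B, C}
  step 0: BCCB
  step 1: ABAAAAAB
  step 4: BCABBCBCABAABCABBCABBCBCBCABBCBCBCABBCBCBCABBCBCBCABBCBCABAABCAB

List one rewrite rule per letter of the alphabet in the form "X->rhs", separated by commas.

  step 0 ⇒ step 1: BCCB ⇒ AB·AA·AA·AB
    B ↦ AB
    C ↦ AA
    A ↦ BC  (constrained at step 1)

A->BC, B->AB, C->AA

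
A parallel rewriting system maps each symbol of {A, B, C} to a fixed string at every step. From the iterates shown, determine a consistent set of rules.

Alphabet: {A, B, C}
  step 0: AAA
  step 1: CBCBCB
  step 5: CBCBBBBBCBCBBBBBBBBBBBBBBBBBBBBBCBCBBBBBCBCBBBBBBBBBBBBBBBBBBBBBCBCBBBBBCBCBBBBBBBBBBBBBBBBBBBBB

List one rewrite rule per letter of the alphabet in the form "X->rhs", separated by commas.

  step 0 ⇒ step 1: AAA ⇒ CB·CB·CB
    A ↦ CB
    B ↦ BB  (constrained at step 1)
    C ↦ AA  (constrained at step 1)

A->CB, B->BB, C->AA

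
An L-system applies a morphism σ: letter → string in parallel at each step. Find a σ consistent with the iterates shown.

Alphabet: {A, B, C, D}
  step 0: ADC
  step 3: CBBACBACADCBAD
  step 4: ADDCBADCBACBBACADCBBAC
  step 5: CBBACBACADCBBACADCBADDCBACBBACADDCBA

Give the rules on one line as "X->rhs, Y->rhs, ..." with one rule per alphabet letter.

  step 4 ⇒ step 5: ADDCBADCBACBBACADCBBAC ⇒ CB·BAC·BAC·A·D·CB·BAC·A·D·CB·A·D·D·CB·A·CB·BAC·A·D·D·CB·A
    A ↦ CB
    B ↦ D
    C ↦ A
    D ↦ BAC

A->CB, B->D, C->A, D->BAC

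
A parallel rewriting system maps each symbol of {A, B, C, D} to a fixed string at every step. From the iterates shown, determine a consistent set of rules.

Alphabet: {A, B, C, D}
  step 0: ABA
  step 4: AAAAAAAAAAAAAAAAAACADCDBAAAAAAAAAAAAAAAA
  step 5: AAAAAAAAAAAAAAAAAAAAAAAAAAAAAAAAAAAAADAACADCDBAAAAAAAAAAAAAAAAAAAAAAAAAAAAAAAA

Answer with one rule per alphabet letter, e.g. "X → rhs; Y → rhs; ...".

A->AA, B->DB, C->AD, D->C

  step 4 ⇒ step 5: AAAAAAAAAAAAAAAAAACADCDBAAAAAAAAAAAAAAAA ⇒ AA·AA·AA·AA·AA·AA·AA·AA·AA·AA·AA·AA·AA·AA·AA·AA·AA·AA·AD·AA·C·AD·C·DB·AA·AA·AA·AA·AA·AA·AA·AA·AA·AA·AA·AA·AA·AA·AA·AA
    A ↦ AA
    B ↦ DB
    C ↦ AD
    D ↦ C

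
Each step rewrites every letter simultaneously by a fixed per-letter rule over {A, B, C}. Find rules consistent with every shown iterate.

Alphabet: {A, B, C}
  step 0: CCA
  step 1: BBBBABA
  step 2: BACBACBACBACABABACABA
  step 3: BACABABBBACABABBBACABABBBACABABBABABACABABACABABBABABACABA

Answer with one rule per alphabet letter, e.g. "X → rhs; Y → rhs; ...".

A->ABA, B->BAC, C->BB

  step 2 ⇒ step 3: BACBACBACBACABABACABA ⇒ BAC·ABA·BB·BAC·ABA·BB·BAC·ABA·BB·BAC·ABA·BB·ABA·BAC·ABA·BAC·ABA·BB·ABA·BAC·ABA
    A ↦ ABA
    B ↦ BAC
    C ↦ BB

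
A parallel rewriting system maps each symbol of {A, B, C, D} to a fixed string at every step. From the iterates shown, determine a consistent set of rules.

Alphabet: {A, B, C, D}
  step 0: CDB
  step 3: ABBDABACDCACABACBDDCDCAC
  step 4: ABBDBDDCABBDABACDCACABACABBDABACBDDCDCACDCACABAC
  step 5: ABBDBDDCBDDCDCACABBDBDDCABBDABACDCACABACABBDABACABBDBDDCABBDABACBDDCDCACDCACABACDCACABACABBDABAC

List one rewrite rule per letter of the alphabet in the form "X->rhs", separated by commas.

A->AB, B->BD, C->AC, D->DC

  step 4 ⇒ step 5: ABBDBDDCABBDABACDCACABACABBDABACBDDCDCACDCACABAC ⇒ AB·BD·BD·DC·BD·DC·DC·AC·AB·BD·BD·DC·AB·BD·AB·AC·DC·AC·AB·AC·AB·BD·AB·AC·AB·BD·BD·DC·AB·BD·AB·AC·BD·DC·DC·AC·DC·AC·AB·AC·DC·AC·AB·AC·AB·BD·AB·AC
    A ↦ AB
    B ↦ BD
    C ↦ AC
    D ↦ DC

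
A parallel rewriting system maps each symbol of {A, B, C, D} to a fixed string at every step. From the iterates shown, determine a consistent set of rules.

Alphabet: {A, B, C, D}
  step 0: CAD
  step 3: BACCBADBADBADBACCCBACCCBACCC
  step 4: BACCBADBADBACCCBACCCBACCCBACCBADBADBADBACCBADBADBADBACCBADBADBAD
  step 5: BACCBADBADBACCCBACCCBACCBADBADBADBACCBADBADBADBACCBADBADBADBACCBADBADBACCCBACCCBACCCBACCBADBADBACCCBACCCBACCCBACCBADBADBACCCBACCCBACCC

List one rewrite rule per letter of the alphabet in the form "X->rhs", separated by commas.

A->CC, B->BA, C->BAD, D->C

  step 4 ⇒ step 5: BACCBADBADBACCCBACCCBACCCBACCBADBADBADBACCBADBADBADBACCBADBADBAD ⇒ BA·CC·BAD·BAD·BA·CC·C·BA·CC·C·BA·CC·BAD·BAD·BAD·BA·CC·BAD·BAD·BAD·BA·CC·BAD·BAD·BAD·BA·CC·BAD·BAD·BA·CC·C·BA·CC·C·BA·CC·C·BA·CC·BAD·BAD·BA·CC·C·BA·CC·C·BA·CC·C·BA·CC·BAD·BAD·BA·CC·C·BA·CC·C·BA·CC·C
    A ↦ CC
    B ↦ BA
    C ↦ BAD
    D ↦ C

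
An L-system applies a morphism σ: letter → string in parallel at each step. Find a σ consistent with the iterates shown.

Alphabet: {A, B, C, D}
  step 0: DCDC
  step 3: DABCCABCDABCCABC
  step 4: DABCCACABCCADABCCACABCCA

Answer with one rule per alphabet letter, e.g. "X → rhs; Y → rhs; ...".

A->B, B->C, C->CA, D->DA

  step 3 ⇒ step 4: DABCCABCDABCCABC ⇒ DA·B·C·CA·CA·B·C·CA·DA·B·C·CA·CA·B·C·CA
    A ↦ B
    B ↦ C
    C ↦ CA
    D ↦ DA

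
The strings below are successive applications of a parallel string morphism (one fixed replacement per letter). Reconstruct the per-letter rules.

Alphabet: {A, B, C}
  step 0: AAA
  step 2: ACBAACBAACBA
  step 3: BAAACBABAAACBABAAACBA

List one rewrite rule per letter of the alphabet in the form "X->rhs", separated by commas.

A->BA, B->AC, C->A

  step 2 ⇒ step 3: ACBAACBAACBA ⇒ BA·A·AC·BA·BA·A·AC·BA·BA·A·AC·BA
    A ↦ BA
    B ↦ AC
    C ↦ A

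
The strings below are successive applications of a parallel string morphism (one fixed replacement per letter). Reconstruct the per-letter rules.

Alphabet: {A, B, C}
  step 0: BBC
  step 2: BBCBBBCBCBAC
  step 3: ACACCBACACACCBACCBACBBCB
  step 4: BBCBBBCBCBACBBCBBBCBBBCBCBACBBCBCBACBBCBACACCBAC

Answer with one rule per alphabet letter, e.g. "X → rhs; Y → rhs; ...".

A->BB, B->AC, C->CB

  step 3 ⇒ step 4: ACACCBACACACCBACCBACBBCB ⇒ BB·CB·BB·CB·CB·AC·BB·CB·BB·CB·BB·CB·CB·AC·BB·CB·CB·AC·BB·CB·AC·AC·CB·AC
    A ↦ BB
    B ↦ AC
    C ↦ CB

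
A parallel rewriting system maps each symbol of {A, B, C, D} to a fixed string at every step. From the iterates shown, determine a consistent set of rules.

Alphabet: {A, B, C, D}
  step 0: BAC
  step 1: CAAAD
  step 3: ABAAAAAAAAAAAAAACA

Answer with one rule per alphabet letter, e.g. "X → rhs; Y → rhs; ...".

  step 0 ⇒ step 1: BAC ⇒ CA·AA·D
    A ↦ AA
    B ↦ CA
    C ↦ D
    D ↦ AB  (constrained at step 1)

A->AA, B->CA, C->D, D->AB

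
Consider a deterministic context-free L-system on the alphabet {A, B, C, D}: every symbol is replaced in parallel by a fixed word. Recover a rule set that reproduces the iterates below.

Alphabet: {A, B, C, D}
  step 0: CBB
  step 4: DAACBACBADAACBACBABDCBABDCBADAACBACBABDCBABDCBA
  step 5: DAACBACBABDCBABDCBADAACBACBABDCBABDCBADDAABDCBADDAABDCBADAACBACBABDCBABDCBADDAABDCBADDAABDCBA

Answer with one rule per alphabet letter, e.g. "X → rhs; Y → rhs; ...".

  step 4 ⇒ step 5: DAACBACBADAACBACBABDCBABDCBADAACBACBABDCBABDCBA ⇒ DAA·CBA·CBA·B·D·CBA·B·D·CBA·DAA·CBA·CBA·B·D·CBA·B·D·CBA·D·DAA·B·D·CBA·D·DAA·B·D·CBA·DAA·CBA·CBA·B·D·CBA·B·D·CBA·D·DAA·B·D·CBA·D·DAA·B·D·CBA
    A ↦ CBA
    B ↦ D
    C ↦ B
    D ↦ DAA

A->CBA, B->D, C->B, D->DAA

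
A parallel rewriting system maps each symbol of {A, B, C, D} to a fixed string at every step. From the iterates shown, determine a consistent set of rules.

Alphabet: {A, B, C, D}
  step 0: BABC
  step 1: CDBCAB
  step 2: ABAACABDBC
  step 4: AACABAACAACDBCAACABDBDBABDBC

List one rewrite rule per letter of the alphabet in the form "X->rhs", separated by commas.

A->DB, B->C, C->AB, D->AA

  step 1 ⇒ step 2: CDBCAB ⇒ AB·AA·C·AB·DB·C
    A ↦ DB
    B ↦ C
    C ↦ AB
    D ↦ AA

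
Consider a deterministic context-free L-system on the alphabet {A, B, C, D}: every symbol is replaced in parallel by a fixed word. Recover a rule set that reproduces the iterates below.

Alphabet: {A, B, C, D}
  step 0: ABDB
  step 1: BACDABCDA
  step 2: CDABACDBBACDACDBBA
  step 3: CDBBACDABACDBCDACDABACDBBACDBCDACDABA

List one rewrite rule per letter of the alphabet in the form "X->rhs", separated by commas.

  step 2 ⇒ step 3: CDABACDBBACDACDBBA ⇒ CD·B·BA·CDA·BA·CD·B·CDA·CDA·BA·CD·B·BA·CD·B·CDA·CDA·BA
    A ↦ BA
    B ↦ CDA
    C ↦ CD
    D ↦ B

A->BA, B->CDA, C->CD, D->B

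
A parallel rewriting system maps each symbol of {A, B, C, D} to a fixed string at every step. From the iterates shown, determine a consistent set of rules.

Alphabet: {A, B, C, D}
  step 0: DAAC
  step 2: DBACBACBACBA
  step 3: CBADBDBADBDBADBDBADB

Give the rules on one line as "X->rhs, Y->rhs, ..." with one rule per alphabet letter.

  step 2 ⇒ step 3: DBACBACBACBA ⇒ CB·A·DB·DB·A·DB·DB·A·DB·DB·A·DB
    A ↦ DB
    B ↦ A
    C ↦ DB
    D ↦ CB

A->DB, B->A, C->DB, D->CB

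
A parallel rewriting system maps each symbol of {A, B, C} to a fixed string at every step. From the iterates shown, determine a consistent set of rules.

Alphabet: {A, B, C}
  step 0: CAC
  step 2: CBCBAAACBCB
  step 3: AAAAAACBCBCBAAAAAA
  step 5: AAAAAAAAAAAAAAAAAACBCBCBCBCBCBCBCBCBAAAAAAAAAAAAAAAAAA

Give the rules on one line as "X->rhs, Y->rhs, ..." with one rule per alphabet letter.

  step 2 ⇒ step 3: CBCBAAACBCB ⇒ AA·A·AA·A·CB·CB·CB·AA·A·AA·A
    A ↦ CB
    B ↦ A
    C ↦ AA

A->CB, B->A, C->AA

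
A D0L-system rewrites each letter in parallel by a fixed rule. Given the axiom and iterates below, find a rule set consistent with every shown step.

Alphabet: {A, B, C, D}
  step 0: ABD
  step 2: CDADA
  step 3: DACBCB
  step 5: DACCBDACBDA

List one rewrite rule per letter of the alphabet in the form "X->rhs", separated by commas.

  step 2 ⇒ step 3: CDADA ⇒ DA·C·B·C·B
    A ↦ B
    C ↦ DA
    D ↦ C
    B ↦ C  (constrained at step 0)

A->B, B->C, C->DA, D->C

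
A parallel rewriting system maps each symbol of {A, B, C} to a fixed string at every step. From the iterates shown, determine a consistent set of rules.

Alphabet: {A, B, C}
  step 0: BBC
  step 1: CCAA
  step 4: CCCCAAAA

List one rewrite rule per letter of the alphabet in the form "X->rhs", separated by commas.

  step 0 ⇒ step 1: BBC ⇒ C·C·AA
    B ↦ C
    C ↦ AA
    A ↦ B  (constrained at step 1)

A->B, B->C, C->AA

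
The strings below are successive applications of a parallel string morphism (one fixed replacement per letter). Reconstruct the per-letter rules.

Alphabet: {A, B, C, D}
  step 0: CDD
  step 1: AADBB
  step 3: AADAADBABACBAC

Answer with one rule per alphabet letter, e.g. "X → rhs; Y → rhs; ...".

  step 0 ⇒ step 1: CDD ⇒ AAD·B·B
    C ↦ AAD
    D ↦ B
    A ↦ C  (constrained at step 1)
    B ↦ BA  (constrained at step 1)

A->C, B->BA, C->AAD, D->B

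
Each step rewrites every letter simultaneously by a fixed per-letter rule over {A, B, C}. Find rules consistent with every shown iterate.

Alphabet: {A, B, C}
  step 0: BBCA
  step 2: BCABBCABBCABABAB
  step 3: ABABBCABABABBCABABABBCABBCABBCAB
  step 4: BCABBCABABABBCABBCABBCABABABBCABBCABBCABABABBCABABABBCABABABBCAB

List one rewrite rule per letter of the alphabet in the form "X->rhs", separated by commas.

  step 3 ⇒ step 4: ABABBCABABABBCABABABBCABBCABBCAB ⇒ BC·AB·BC·AB·AB·AB·BC·AB·BC·AB·BC·AB·AB·AB·BC·AB·BC·AB·BC·AB·AB·AB·BC·AB·AB·AB·BC·AB·AB·AB·BC·AB
    A ↦ BC
    B ↦ AB
    C ↦ AB

A->BC, B->AB, C->AB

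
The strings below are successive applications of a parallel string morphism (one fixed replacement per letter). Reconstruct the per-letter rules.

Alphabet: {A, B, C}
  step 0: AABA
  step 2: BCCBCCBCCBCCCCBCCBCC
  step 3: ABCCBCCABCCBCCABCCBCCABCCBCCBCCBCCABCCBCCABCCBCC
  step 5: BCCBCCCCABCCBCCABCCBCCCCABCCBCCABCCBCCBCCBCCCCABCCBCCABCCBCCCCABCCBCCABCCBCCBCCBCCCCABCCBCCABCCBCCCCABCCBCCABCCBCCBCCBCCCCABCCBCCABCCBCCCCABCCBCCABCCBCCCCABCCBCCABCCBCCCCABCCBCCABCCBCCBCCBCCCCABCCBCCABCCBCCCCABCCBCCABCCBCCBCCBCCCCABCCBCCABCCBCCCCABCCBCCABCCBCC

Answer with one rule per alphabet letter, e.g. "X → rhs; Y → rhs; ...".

A->CC, B->A, C->BCC

  step 2 ⇒ step 3: BCCBCCBCCBCCCCBCCBCC ⇒ A·BCC·BCC·A·BCC·BCC·A·BCC·BCC·A·BCC·BCC·BCC·BCC·A·BCC·BCC·A·BCC·BCC
    B ↦ A
    C ↦ BCC
    A ↦ CC  (constrained at step 0)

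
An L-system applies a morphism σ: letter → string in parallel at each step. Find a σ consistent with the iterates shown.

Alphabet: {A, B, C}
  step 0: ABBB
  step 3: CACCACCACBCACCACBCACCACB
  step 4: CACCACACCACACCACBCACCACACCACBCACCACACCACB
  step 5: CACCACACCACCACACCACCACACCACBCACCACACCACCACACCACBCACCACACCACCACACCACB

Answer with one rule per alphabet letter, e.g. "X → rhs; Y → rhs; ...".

A->C, B->CB, C->CA

  step 4 ⇒ step 5: CACCACACCACACCACBCACCACACCACBCACCACACCACB ⇒ CA·C·CA·CA·C·CA·C·CA·CA·C·CA·C·CA·CA·C·CA·CB·CA·C·CA·CA·C·CA·C·CA·CA·C·CA·CB·CA·C·CA·CA·C·CA·C·CA·CA·C·CA·CB
    A ↦ C
    B ↦ CB
    C ↦ CA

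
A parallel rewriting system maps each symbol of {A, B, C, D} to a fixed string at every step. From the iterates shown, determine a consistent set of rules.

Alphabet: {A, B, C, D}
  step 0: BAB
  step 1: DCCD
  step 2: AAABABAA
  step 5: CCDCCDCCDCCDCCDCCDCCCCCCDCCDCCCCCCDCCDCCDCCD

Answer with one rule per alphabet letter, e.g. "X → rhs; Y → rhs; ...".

  step 1 ⇒ step 2: DCCD ⇒ AA·AB·AB·AA
    C ↦ AB
    D ↦ AA
  step 0 ⇒ step 1: BAB ⇒ D·CC·D
    A ↦ CC
  step 0 ⇒ step 1: BAB ⇒ D·CC·D
    B ↦ D

A->CC, B->D, C->AB, D->AA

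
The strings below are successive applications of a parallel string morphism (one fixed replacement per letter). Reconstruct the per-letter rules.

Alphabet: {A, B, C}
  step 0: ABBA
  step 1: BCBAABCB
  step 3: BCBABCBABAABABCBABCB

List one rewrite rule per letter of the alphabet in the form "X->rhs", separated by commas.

  step 0 ⇒ step 1: ABBA ⇒ BCB·A·A·BCB
    A ↦ BCB
    B ↦ A
    C ↦ B  (constrained at step 1)

A->BCB, B->A, C->B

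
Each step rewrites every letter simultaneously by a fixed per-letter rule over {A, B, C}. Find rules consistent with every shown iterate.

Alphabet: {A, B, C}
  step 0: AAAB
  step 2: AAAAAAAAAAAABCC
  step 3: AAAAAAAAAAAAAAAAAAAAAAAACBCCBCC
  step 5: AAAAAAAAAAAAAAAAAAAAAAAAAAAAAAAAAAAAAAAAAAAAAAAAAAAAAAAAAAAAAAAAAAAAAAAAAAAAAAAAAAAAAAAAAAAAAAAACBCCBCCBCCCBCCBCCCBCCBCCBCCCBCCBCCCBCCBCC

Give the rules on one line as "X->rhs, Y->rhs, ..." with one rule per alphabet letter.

A->AA, B->C, C->BCC

  step 2 ⇒ step 3: AAAAAAAAAAAABCC ⇒ AA·AA·AA·AA·AA·AA·AA·AA·AA·AA·AA·AA·C·BCC·BCC
    A ↦ AA
    B ↦ C
    C ↦ BCC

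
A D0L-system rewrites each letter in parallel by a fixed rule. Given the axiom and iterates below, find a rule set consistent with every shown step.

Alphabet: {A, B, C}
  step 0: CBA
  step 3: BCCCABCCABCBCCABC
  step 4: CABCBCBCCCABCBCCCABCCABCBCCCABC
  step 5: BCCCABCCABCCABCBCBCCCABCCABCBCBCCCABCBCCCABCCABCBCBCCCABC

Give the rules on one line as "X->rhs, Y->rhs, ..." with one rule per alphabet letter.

  step 4 ⇒ step 5: CABCBCBCCCABCBCCCABCCABCBCCCABC ⇒ BC·C·CA·BC·CA·BC·CA·BC·BC·BC·C·CA·BC·CA·BC·BC·BC·C·CA·BC·BC·C·CA·BC·CA·BC·BC·BC·C·CA·BC
    A ↦ C
    B ↦ CA
    C ↦ BC

A->C, B->CA, C->BC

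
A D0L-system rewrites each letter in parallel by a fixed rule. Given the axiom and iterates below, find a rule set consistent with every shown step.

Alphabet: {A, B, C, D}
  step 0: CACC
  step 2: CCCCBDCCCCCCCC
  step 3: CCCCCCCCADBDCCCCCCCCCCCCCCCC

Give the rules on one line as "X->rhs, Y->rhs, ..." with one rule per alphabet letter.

  step 2 ⇒ step 3: CCCCBDCCCCCCCC ⇒ CC·CC·CC·CC·AD·BD·CC·CC·CC·CC·CC·CC·CC·CC
    B ↦ AD
    C ↦ CC
    D ↦ BD
    A ↦ D  (constrained at step 0)

A->D, B->AD, C->CC, D->BD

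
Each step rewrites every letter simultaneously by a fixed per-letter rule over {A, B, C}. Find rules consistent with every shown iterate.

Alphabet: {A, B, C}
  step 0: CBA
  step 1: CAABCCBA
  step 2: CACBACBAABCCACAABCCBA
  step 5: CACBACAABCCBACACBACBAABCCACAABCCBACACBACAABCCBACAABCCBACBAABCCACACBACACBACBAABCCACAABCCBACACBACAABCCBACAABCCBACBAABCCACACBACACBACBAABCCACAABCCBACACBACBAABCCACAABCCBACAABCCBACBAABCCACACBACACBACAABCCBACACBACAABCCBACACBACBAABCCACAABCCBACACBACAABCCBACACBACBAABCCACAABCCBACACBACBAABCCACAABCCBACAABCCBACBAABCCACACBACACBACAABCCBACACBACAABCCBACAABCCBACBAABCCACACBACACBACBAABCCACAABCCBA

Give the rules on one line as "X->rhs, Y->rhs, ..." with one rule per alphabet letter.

A->CBA, B->ABC, C->CA

  step 1 ⇒ step 2: CAABCCBA ⇒ CA·CBA·CBA·ABC·CA·CA·ABC·CBA
    A ↦ CBA
    B ↦ ABC
    C ↦ CA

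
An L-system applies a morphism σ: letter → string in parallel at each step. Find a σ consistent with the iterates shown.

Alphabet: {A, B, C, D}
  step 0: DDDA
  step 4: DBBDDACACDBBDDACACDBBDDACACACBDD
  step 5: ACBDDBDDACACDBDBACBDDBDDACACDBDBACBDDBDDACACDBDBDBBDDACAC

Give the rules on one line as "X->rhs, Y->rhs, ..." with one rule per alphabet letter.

  step 4 ⇒ step 5: DBBDDACACDBBDDACACDBBDDACACACBDD ⇒ AC·BDD·BDD·AC·AC·D·B·D·B·AC·BDD·BDD·AC·AC·D·B·D·B·AC·BDD·BDD·AC·AC·D·B·D·B·D·B·BDD·AC·AC
    A ↦ D
    B ↦ BDD
    C ↦ B
    D ↦ AC

A->D, B->BDD, C->B, D->AC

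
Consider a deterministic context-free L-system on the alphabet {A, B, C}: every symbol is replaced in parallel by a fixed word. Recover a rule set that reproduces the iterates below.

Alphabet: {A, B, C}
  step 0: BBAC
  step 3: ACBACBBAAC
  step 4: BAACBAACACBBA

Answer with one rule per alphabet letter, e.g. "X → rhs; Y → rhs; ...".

  step 3 ⇒ step 4: ACBACBBAAC ⇒ B·A·AC·B·A·AC·AC·B·B·A
    A ↦ B
    B ↦ AC
    C ↦ A

A->B, B->AC, C->A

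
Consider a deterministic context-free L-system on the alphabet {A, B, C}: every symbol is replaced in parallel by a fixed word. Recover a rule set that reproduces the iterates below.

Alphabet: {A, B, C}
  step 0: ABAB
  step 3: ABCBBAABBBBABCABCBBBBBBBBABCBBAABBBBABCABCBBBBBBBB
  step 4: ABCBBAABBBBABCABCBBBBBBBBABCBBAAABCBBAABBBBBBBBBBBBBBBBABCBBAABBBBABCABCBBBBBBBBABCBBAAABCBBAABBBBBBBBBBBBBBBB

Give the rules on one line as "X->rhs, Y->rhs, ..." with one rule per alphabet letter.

A->ABC, B->BB, C->AA

  step 3 ⇒ step 4: ABCBBAABBBBABCABCBBBBBBBBABCBBAABBBBABCABCBBBBBBBB ⇒ ABC·BB·AA·BB·BB·ABC·ABC·BB·BB·BB·BB·ABC·BB·AA·ABC·BB·AA·BB·BB·BB·BB·BB·BB·BB·BB·ABC·BB·AA·BB·BB·ABC·ABC·BB·BB·BB·BB·ABC·BB·AA·ABC·BB·AA·BB·BB·BB·BB·BB·BB·BB·BB
    A ↦ ABC
    B ↦ BB
    C ↦ AA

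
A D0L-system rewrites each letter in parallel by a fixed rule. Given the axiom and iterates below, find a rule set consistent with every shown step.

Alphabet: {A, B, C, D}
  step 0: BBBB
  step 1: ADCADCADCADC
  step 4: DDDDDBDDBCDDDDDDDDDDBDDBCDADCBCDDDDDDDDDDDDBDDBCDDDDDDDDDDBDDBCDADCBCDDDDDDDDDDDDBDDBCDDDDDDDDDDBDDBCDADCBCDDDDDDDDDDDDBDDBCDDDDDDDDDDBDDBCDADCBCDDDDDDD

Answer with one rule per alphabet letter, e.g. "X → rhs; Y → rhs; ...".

  step 0 ⇒ step 1: BBBB ⇒ ADC·ADC·ADC·ADC
    B ↦ ADC
    A ↦ DB  (constrained at step 1)
    C ↦ BCD  (constrained at step 1)
    D ↦ DD  (constrained at step 1)

A->DB, B->ADC, C->BCD, D->DD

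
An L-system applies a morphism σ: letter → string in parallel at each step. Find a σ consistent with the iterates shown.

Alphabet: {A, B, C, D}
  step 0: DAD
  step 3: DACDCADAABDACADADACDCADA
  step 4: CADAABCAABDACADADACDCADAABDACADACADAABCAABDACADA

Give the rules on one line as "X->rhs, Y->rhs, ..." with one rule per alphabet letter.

A->DA, B->CD, C->AB, D->CA

  step 3 ⇒ step 4: DACDCADAABDACADADACDCADA ⇒ CA·DA·AB·CA·AB·DA·CA·DA·DA·CD·CA·DA·AB·DA·CA·DA·CA·DA·AB·CA·AB·DA·CA·DA
    A ↦ DA
    B ↦ CD
    C ↦ AB
    D ↦ CA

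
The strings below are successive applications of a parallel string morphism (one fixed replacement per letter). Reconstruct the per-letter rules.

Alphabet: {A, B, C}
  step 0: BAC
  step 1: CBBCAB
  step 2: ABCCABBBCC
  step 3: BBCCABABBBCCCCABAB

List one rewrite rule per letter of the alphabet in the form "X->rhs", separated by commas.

  step 2 ⇒ step 3: ABCCABBBCC ⇒ BBC·C·AB·AB·BBC·C·C·C·AB·AB
    A ↦ BBC
    B ↦ C
    C ↦ AB

A->BBC, B->C, C->AB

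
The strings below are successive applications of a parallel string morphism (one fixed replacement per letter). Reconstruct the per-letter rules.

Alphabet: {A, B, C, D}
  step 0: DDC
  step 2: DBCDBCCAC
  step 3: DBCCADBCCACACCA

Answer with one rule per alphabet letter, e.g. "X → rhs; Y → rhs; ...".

A->C, B->C, C->CA, D->DB

  step 2 ⇒ step 3: DBCDBCCAC ⇒ DB·C·CA·DB·C·CA·CA·C·CA
    A ↦ C
    B ↦ C
    C ↦ CA
    D ↦ DB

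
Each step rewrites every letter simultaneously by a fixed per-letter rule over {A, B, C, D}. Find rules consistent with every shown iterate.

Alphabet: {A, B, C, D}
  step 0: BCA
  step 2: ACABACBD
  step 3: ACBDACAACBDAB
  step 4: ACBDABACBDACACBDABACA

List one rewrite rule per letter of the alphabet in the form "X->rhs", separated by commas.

A->AC, B->A, C->BD, D->B

  step 3 ⇒ step 4: ACBDACAACBDAB ⇒ AC·BD·A·B·AC·BD·AC·AC·BD·A·B·AC·A
    A ↦ AC
    B ↦ A
    C ↦ BD
    D ↦ B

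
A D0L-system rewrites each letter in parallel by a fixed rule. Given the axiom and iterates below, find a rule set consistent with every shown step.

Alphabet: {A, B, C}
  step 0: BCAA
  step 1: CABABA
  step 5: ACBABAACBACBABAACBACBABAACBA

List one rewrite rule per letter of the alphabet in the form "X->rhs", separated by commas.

A->BA, B->C, C->A

  step 0 ⇒ step 1: BCAA ⇒ C·A·BA·BA
    A ↦ BA
    B ↦ C
    C ↦ A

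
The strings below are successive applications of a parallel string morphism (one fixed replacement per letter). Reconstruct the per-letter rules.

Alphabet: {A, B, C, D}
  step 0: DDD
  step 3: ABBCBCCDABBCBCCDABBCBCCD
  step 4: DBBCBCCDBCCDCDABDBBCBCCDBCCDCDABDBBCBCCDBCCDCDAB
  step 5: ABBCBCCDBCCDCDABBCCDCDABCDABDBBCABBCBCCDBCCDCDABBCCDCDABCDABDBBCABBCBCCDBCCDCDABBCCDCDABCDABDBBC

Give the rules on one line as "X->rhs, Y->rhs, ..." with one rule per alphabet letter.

  step 4 ⇒ step 5: DBBCBCCDBCCDCDABDBBCBCCDBCCDCDABDBBCBCCDBCCDCDAB ⇒ AB·BC·BC·CD·BC·CD·CD·AB·BC·CD·CD·AB·CD·AB·DB·BC·AB·BC·BC·CD·BC·CD·CD·AB·BC·CD·CD·AB·CD·AB·DB·BC·AB·BC·BC·CD·BC·CD·CD·AB·BC·CD·CD·AB·CD·AB·DB·BC
    A ↦ DB
    B ↦ BC
    C ↦ CD
    D ↦ AB

A->DB, B->BC, C->CD, D->AB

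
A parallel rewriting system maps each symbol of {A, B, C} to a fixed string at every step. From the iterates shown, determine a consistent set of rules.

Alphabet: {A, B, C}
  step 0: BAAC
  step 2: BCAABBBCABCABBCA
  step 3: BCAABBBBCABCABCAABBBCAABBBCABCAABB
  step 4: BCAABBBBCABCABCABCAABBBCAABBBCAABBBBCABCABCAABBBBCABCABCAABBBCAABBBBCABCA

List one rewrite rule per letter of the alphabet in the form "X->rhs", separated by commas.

A->B, B->BCA, C->AB

  step 3 ⇒ step 4: BCAABBBBCABCABCAABBBCAABBBCABCAABB ⇒ BCA·AB·B·B·BCA·BCA·BCA·BCA·AB·B·BCA·AB·B·BCA·AB·B·B·BCA·BCA·BCA·AB·B·B·BCA·BCA·BCA·AB·B·BCA·AB·B·B·BCA·BCA
    A ↦ B
    B ↦ BCA
    C ↦ AB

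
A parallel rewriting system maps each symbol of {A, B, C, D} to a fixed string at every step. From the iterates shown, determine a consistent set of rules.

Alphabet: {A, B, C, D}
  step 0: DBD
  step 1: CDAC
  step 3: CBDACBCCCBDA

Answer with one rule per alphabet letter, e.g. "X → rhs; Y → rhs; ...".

  step 0 ⇒ step 1: DBD ⇒ C·DA·C
    B ↦ DA
    D ↦ C
    A ↦ DD  (constrained at step 1)
    C ↦ CB  (constrained at step 1)

A->DD, B->DA, C->CB, D->C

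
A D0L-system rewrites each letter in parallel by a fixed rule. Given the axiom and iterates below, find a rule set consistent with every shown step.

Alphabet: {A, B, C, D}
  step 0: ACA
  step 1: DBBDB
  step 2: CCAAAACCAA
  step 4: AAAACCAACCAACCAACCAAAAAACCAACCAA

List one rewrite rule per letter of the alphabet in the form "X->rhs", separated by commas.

  step 1 ⇒ step 2: DBBDB ⇒ CC·AA·AA·CC·AA
    B ↦ AA
    D ↦ CC
  step 0 ⇒ step 1: ACA ⇒ DB·B·DB
    A ↦ DB
  step 0 ⇒ step 1: ACA ⇒ DB·B·DB
    C ↦ B

A->DB, B->AA, C->B, D->CC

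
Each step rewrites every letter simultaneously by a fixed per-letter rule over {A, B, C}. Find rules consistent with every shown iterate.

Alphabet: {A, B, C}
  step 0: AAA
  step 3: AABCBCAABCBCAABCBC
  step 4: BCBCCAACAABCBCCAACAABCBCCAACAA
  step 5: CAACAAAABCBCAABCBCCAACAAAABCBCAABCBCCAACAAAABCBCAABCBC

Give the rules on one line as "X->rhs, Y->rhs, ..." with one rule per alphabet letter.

A->BC, B->C, C->AA

  step 4 ⇒ step 5: BCBCCAACAABCBCCAACAABCBCCAACAA ⇒ C·AA·C·AA·AA·BC·BC·AA·BC·BC·C·AA·C·AA·AA·BC·BC·AA·BC·BC·C·AA·C·AA·AA·BC·BC·AA·BC·BC
    A ↦ BC
    B ↦ C
    C ↦ AA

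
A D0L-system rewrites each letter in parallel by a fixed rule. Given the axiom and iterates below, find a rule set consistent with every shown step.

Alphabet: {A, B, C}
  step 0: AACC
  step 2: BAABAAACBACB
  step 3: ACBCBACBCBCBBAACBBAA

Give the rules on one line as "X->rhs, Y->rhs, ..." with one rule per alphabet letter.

A->CB, B->A, C->BA

  step 2 ⇒ step 3: BAABAAACBACB ⇒ A·CB·CB·A·CB·CB·CB·BA·A·CB·BA·A
    A ↦ CB
    B ↦ A
    C ↦ BA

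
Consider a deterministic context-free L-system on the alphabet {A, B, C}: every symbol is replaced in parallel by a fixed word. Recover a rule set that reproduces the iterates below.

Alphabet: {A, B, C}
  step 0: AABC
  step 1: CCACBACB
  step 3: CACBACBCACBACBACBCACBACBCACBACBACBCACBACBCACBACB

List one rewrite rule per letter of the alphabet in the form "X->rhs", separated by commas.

A->C, B->ACB, C->ACB

  step 0 ⇒ step 1: AABC ⇒ C·C·ACB·ACB
    A ↦ C
    B ↦ ACB
    C ↦ ACB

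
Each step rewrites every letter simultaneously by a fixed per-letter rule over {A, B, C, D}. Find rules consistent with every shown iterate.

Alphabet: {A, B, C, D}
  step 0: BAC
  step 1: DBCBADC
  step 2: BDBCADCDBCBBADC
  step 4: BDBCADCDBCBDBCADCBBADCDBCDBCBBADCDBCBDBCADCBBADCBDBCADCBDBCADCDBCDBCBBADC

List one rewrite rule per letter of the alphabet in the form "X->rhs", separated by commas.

  step 1 ⇒ step 2: DBCBADC ⇒ B·DBC·ADC·DBC·B·B·ADC
    A ↦ B
    B ↦ DBC
    C ↦ ADC
    D ↦ B

A->B, B->DBC, C->ADC, D->B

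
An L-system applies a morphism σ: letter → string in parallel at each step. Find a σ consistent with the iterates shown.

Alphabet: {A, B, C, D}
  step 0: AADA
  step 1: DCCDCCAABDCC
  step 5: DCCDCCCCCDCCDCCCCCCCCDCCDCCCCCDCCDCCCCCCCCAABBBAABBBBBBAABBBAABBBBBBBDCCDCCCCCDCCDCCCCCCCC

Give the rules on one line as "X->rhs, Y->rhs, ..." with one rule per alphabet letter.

A->DCC, B->C, C->B, D->AAB

  step 0 ⇒ step 1: AADA ⇒ DCC·DCC·AAB·DCC
    A ↦ DCC
    D ↦ AAB
    B ↦ C  (constrained at step 1)
    C ↦ B  (constrained at step 1)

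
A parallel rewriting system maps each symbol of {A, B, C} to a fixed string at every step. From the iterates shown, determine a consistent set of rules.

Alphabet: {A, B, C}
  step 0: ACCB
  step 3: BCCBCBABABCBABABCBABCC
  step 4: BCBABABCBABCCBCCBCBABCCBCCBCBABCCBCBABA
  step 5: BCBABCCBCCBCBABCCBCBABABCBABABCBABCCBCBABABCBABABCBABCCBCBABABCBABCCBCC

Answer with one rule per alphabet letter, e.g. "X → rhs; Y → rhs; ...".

  step 4 ⇒ step 5: BCBABABCBABCCBCCBCBABCCBCCBCBABCCBCBABA ⇒ BC·BA·BC·C·BC·C·BC·BA·BC·C·BC·BA·BA·BC·BA·BA·BC·BA·BC·C·BC·BA·BA·BC·BA·BA·BC·BA·BC·C·BC·BA·BA·BC·BA·BC·C·BC·C
    A ↦ C
    B ↦ BC
    C ↦ BA

A->C, B->BC, C->BA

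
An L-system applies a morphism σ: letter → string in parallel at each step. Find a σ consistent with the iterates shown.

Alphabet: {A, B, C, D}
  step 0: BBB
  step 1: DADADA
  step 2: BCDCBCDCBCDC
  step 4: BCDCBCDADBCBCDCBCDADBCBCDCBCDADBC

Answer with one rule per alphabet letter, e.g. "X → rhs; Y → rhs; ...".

  step 1 ⇒ step 2: DADADA ⇒ BC·DC·BC·DC·BC·DC
    A ↦ DC
    D ↦ BC
  step 0 ⇒ step 1: BBB ⇒ DA·DA·DA
    B ↦ DA
    C ↦ D  (constrained at step 2)

A->DC, B->DA, C->D, D->BC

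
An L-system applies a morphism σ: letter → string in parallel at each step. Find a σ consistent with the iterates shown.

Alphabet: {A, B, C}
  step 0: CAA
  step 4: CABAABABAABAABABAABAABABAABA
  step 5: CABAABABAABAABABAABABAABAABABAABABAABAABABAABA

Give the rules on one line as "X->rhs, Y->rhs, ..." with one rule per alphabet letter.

A->BA, B->A, C->CA

  step 4 ⇒ step 5: CABAABABAABAABABAABAABABAABA ⇒ CA·BA·A·BA·BA·A·BA·A·BA·BA·A·BA·BA·A·BA·A·BA·BA·A·BA·BA·A·BA·A·BA·BA·A·BA
    A ↦ BA
    B ↦ A
    C ↦ CA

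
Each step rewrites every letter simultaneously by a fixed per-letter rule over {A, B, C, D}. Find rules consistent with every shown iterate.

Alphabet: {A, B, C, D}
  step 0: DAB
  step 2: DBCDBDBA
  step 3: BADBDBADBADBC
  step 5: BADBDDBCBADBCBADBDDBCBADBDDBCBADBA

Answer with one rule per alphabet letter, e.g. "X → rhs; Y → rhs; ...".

A->BC, B->D, C->BD, D->BA

  step 2 ⇒ step 3: DBCDBDBA ⇒ BA·D·BD·BA·D·BA·D·BC
    A ↦ BC
    B ↦ D
    C ↦ BD
    D ↦ BA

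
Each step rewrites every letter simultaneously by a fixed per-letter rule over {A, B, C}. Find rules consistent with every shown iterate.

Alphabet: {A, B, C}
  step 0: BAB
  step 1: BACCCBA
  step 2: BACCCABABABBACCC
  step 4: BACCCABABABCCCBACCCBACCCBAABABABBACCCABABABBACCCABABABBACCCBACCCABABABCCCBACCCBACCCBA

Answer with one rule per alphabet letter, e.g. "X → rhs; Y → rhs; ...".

  step 1 ⇒ step 2: BACCCBA ⇒ BA·CCC·AB·AB·AB·BA·CCC
    A ↦ CCC
    B ↦ BA
    C ↦ AB

A->CCC, B->BA, C->AB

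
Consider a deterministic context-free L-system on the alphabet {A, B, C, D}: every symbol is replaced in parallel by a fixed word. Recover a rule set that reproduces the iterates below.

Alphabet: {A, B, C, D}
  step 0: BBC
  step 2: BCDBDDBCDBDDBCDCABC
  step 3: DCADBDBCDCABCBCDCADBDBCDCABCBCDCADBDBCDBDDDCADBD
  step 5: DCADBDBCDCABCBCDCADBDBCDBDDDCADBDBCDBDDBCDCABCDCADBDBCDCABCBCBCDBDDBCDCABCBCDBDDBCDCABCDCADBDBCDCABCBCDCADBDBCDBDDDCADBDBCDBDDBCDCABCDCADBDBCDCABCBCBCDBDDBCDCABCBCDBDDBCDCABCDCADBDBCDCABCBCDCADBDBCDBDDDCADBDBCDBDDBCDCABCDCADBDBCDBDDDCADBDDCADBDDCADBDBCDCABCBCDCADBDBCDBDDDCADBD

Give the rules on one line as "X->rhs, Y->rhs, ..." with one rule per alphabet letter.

A->D, B->DCA, C->DBD, D->BC

  step 2 ⇒ step 3: BCDBDDBCDBDDBCDCABC ⇒ DCA·DBD·BC·DCA·BC·BC·DCA·DBD·BC·DCA·BC·BC·DCA·DBD·BC·DBD·D·DCA·DBD
    A ↦ D
    B ↦ DCA
    C ↦ DBD
    D ↦ BC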